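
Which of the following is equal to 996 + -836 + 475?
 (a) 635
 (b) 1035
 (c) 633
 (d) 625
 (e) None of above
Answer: a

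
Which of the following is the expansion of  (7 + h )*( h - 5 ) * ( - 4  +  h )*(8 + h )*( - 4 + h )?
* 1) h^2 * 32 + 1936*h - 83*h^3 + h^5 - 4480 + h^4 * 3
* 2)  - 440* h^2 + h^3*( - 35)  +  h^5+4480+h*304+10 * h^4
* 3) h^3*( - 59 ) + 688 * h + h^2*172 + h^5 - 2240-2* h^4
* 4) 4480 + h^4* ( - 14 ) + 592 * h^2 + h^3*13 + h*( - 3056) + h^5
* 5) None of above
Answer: 5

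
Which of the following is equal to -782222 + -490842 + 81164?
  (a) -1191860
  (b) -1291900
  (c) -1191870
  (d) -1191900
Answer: d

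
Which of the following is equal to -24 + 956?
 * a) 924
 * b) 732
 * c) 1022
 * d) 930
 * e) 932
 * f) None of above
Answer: e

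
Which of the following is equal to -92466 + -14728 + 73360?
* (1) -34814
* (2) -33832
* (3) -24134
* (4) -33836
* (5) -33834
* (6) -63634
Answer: 5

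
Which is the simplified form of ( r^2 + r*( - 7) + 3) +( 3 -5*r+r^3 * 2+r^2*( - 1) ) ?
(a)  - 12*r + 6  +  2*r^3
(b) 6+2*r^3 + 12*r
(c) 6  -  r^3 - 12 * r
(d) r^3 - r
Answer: a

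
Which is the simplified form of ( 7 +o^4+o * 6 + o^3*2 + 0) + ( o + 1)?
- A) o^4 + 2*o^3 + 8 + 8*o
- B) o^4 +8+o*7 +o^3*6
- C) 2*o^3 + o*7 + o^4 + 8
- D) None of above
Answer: C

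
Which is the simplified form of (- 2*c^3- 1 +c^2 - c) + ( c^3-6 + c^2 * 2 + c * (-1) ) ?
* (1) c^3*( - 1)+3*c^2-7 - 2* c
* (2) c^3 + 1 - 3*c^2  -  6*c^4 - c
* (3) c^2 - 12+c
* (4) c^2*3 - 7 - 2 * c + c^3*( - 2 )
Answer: 1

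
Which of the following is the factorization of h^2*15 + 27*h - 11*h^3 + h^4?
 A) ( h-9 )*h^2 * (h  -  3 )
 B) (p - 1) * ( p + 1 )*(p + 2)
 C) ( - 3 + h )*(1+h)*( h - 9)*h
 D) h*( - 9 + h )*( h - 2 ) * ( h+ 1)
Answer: C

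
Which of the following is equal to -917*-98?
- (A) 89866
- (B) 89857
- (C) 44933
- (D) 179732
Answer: A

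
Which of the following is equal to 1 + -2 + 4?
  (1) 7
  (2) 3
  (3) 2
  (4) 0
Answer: 2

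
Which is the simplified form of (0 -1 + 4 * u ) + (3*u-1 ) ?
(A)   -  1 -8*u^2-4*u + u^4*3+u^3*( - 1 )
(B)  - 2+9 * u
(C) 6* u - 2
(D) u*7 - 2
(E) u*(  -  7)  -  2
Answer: D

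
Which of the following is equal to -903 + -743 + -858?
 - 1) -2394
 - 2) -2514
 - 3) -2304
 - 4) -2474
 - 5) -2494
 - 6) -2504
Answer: 6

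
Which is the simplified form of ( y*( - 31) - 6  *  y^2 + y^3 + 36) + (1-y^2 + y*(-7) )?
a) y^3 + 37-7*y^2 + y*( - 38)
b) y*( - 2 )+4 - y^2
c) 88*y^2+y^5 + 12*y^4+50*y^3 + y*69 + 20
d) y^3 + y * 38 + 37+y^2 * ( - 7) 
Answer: a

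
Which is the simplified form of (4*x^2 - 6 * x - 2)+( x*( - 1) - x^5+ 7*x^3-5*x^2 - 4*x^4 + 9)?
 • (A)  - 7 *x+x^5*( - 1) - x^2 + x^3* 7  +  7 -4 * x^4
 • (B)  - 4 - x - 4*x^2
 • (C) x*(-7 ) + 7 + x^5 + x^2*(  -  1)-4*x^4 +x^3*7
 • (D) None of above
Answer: A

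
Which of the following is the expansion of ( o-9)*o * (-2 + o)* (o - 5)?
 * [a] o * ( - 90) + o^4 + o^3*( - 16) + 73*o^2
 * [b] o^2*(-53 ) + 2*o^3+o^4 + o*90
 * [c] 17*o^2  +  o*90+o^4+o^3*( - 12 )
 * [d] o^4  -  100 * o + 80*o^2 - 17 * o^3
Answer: a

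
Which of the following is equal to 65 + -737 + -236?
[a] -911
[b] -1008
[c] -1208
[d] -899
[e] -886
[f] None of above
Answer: f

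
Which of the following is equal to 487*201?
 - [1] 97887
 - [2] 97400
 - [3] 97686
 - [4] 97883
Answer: 1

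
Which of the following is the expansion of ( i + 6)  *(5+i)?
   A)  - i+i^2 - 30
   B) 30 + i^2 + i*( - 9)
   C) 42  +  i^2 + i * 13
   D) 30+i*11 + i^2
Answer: D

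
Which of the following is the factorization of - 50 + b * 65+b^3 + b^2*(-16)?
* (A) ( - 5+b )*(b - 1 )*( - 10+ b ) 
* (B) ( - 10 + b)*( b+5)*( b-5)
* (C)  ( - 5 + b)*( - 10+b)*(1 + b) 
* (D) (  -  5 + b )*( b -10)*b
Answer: A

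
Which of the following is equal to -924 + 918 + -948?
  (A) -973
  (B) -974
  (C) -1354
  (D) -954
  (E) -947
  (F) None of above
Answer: D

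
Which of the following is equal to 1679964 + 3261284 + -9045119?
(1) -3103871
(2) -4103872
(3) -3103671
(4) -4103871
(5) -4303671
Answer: 4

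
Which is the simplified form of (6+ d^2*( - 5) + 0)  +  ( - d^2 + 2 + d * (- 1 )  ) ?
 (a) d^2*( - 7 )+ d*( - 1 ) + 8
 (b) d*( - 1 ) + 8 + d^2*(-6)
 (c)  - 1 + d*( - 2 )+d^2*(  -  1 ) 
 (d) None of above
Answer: b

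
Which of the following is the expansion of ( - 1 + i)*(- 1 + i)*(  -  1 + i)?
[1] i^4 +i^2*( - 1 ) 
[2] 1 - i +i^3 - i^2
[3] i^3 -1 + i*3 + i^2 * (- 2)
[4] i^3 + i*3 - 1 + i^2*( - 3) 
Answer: 4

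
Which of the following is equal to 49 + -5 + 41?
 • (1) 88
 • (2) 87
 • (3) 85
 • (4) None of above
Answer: 3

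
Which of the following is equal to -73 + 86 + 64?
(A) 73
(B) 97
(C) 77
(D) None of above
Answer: C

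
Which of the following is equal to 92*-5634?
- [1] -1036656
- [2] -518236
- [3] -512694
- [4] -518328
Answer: 4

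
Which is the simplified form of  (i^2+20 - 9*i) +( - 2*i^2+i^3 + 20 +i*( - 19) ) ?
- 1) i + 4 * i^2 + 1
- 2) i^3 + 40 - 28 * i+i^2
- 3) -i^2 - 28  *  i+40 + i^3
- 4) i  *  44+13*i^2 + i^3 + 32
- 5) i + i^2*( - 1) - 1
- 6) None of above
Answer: 3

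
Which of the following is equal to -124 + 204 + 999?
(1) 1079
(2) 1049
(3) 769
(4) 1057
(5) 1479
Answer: 1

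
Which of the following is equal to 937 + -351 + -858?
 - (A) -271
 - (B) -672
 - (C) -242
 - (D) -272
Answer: D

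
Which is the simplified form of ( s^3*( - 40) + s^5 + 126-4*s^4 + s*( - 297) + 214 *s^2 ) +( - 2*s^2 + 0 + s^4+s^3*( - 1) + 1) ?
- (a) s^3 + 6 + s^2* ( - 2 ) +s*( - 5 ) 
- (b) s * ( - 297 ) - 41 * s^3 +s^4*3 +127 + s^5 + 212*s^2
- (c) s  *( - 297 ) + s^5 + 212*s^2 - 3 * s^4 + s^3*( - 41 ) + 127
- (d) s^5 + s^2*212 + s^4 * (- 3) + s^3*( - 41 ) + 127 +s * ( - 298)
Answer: c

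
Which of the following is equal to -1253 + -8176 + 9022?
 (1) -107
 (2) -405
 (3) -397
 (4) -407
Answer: 4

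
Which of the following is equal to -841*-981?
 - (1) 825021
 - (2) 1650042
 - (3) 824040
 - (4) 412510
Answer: 1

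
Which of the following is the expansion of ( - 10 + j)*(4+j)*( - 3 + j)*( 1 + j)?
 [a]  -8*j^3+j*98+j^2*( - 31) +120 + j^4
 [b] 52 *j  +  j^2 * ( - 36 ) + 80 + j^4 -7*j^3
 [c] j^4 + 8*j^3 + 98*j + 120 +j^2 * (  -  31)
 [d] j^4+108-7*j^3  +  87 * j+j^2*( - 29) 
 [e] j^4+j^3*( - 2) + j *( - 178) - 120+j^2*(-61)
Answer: a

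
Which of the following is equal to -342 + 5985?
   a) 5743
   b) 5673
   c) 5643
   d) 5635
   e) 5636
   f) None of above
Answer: c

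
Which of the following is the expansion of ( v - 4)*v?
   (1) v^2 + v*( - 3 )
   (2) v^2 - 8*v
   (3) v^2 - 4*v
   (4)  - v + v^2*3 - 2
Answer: 3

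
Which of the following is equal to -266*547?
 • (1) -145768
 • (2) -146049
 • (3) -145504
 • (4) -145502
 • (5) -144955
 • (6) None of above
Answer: 4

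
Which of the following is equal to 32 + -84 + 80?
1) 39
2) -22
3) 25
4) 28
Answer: 4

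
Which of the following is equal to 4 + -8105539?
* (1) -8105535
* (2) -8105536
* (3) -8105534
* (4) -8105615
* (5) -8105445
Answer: 1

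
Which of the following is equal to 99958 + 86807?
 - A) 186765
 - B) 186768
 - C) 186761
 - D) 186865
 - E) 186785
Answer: A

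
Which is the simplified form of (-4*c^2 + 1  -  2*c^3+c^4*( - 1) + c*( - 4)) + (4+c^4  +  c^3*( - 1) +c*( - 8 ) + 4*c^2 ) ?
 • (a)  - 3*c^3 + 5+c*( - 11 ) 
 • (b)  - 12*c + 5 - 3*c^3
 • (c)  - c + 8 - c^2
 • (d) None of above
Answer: b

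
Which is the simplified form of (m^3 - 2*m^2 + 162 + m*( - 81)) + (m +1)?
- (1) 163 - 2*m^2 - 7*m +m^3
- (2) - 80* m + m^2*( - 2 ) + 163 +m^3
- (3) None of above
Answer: 2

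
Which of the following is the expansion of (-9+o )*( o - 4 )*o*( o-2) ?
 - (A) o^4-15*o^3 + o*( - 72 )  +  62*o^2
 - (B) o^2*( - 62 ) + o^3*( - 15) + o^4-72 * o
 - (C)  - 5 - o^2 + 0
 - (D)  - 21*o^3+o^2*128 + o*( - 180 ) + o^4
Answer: A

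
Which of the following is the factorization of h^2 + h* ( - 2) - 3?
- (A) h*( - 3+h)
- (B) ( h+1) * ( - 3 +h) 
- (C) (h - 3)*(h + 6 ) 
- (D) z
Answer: B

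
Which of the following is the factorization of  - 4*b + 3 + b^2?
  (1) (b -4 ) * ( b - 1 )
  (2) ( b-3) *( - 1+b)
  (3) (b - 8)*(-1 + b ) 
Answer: 2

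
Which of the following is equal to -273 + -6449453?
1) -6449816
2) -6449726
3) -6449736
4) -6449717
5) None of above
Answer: 2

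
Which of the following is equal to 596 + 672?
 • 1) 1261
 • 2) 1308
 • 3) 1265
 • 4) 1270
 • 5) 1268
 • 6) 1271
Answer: 5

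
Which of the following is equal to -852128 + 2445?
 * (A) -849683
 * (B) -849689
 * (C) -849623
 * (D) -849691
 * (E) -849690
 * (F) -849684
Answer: A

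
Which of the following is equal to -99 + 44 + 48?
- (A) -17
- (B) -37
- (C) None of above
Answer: C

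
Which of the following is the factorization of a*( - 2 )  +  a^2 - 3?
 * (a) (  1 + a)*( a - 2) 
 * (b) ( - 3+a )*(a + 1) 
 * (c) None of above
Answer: b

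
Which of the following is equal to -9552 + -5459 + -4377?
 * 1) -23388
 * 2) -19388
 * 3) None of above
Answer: 2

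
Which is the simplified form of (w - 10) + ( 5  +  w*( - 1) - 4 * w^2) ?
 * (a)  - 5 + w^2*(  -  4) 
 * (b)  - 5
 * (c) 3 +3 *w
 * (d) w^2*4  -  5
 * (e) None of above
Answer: a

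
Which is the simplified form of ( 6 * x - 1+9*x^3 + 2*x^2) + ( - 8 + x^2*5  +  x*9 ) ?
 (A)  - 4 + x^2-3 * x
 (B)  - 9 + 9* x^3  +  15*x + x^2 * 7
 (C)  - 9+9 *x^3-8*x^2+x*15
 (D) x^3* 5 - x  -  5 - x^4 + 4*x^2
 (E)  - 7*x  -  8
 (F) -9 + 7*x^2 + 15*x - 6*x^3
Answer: B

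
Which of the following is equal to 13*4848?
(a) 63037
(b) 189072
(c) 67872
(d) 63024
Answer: d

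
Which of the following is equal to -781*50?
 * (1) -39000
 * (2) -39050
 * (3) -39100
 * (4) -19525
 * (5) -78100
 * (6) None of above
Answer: 2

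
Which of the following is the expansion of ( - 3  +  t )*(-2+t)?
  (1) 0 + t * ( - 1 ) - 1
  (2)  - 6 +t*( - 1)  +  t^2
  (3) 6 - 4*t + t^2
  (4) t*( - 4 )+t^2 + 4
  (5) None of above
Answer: 5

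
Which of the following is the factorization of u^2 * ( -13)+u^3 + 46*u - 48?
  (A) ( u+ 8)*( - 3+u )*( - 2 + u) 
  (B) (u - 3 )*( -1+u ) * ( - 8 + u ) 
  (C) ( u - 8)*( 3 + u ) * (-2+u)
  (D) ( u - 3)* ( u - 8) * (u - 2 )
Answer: D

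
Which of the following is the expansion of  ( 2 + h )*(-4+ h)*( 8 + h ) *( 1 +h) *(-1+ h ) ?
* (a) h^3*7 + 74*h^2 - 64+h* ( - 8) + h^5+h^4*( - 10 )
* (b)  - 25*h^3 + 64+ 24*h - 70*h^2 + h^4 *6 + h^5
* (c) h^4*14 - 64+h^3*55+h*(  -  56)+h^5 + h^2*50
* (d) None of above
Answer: b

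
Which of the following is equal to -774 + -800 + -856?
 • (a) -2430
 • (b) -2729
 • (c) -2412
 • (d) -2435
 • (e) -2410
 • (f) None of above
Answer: a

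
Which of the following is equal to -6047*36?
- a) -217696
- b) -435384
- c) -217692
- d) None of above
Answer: c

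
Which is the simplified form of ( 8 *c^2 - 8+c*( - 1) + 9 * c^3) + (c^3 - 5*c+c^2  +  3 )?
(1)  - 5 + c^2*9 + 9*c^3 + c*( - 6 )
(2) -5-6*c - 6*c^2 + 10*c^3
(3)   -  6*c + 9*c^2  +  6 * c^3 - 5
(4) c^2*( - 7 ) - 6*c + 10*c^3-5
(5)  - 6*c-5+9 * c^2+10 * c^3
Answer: 5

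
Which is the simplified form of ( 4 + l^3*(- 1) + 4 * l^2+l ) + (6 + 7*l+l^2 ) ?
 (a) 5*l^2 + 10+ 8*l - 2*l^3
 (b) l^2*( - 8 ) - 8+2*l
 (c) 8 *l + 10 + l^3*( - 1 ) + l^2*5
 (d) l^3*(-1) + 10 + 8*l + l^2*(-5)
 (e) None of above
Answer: c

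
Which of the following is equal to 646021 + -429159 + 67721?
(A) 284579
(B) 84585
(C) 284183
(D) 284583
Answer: D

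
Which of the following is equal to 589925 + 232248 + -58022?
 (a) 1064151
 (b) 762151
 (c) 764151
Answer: c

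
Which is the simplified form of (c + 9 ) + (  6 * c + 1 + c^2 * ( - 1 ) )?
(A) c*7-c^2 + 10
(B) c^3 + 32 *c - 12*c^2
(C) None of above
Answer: A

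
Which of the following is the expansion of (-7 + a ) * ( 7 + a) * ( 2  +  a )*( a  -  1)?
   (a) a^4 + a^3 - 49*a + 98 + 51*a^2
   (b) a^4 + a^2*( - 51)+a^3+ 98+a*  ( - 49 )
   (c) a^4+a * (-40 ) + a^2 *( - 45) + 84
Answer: b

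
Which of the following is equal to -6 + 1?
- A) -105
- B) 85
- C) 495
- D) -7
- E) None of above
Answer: E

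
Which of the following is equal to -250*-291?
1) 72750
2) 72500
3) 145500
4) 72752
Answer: 1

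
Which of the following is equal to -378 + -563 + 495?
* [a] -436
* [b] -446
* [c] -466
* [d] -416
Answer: b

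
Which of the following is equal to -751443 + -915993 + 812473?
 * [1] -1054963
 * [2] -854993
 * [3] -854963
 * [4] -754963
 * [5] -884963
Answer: 3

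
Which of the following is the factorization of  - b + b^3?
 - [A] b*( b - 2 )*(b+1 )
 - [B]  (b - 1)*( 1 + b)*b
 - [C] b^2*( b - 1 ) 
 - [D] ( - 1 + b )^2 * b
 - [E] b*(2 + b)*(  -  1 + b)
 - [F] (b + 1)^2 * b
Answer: B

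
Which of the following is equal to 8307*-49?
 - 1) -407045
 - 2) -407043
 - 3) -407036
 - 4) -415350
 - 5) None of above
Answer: 2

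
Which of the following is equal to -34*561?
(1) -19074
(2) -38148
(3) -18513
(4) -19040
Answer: 1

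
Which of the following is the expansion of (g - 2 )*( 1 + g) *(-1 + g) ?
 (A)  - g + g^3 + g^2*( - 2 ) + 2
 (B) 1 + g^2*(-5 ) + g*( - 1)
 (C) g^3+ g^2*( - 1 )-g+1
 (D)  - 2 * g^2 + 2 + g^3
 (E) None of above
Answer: A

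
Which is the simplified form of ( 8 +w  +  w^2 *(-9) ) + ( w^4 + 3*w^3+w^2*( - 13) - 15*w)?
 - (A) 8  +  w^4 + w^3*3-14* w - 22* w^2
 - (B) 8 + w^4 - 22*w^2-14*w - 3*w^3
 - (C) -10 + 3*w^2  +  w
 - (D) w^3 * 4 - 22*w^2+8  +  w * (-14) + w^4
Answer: A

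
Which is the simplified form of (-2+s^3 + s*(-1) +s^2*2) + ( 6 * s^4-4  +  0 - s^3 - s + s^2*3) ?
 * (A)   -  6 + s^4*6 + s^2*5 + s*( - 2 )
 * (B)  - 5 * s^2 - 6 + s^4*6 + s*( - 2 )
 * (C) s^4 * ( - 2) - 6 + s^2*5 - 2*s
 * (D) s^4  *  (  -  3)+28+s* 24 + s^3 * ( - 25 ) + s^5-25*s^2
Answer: A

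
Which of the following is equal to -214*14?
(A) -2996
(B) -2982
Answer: A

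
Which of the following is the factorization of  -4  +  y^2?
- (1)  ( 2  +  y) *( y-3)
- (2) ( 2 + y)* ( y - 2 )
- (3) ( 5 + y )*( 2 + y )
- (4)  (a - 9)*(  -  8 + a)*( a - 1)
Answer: 2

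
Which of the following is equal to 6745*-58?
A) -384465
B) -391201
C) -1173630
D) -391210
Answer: D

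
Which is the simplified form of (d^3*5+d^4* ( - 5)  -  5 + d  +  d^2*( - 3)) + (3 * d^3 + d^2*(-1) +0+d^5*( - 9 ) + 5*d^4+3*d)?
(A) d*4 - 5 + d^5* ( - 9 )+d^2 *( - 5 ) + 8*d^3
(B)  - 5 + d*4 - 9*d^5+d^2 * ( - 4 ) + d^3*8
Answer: B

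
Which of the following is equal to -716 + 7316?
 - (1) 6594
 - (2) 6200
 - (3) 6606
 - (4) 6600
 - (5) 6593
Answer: 4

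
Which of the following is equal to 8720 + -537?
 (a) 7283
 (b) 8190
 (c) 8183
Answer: c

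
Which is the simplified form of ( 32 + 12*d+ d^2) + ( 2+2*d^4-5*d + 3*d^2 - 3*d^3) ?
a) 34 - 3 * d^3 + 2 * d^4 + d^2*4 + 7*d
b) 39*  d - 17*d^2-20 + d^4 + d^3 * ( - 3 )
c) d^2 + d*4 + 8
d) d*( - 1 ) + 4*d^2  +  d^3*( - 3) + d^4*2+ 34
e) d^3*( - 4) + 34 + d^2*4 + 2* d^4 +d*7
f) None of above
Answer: a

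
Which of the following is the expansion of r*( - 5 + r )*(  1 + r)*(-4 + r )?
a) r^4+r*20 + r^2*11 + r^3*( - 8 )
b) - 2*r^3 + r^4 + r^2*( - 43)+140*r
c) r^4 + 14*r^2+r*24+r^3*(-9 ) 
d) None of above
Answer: a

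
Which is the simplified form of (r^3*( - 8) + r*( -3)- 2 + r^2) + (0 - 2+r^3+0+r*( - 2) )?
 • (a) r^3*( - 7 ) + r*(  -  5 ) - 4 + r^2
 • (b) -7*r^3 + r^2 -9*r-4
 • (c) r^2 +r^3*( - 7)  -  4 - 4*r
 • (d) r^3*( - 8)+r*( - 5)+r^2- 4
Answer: a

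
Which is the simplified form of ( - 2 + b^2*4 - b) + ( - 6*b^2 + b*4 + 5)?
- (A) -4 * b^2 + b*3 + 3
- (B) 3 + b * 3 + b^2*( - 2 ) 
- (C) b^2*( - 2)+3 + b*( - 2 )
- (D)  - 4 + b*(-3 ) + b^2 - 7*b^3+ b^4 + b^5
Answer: B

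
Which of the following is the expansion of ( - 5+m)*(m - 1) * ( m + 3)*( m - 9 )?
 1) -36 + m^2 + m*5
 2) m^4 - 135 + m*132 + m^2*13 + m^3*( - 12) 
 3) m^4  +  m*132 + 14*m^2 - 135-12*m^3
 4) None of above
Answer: 3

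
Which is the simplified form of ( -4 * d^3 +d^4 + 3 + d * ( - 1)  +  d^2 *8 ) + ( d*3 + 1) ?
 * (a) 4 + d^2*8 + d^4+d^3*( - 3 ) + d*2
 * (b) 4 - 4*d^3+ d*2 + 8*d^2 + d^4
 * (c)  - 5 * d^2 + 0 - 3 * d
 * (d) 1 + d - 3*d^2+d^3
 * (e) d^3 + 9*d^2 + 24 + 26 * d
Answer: b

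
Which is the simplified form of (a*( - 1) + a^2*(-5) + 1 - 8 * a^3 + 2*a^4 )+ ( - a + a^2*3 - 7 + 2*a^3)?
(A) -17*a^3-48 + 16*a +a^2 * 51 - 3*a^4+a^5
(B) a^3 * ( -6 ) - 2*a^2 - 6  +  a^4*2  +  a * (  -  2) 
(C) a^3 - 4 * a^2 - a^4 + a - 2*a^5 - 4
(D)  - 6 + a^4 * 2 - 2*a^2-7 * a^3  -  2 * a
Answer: B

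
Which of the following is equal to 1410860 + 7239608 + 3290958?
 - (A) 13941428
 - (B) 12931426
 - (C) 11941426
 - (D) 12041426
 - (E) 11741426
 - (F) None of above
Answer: C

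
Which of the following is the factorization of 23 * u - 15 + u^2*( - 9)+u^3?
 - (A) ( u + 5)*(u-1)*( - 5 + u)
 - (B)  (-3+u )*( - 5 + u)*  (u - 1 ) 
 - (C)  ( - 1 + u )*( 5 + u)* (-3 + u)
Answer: B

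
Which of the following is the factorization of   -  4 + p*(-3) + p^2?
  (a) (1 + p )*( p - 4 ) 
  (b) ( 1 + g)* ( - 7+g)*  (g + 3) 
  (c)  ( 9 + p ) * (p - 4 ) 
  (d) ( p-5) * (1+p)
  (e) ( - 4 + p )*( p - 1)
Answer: a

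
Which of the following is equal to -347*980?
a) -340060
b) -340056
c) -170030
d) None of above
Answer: a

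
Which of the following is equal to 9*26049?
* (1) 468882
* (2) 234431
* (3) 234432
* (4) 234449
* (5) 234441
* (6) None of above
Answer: 5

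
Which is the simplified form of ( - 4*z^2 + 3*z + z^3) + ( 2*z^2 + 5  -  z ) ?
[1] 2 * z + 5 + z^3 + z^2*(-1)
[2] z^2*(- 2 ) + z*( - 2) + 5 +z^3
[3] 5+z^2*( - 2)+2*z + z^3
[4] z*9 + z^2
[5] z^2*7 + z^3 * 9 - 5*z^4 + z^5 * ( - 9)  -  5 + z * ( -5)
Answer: 3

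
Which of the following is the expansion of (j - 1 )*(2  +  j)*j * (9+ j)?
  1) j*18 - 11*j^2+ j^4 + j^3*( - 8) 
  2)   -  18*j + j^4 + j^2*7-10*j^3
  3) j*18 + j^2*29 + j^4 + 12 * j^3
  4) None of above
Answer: 4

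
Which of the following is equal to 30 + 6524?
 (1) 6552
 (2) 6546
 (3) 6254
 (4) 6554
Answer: 4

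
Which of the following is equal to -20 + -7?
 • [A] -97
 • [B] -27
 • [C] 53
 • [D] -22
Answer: B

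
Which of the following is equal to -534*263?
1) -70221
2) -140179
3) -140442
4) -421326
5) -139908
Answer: 3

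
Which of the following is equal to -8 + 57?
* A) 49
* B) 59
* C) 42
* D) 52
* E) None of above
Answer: A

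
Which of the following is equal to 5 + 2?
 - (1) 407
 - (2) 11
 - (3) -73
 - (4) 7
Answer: 4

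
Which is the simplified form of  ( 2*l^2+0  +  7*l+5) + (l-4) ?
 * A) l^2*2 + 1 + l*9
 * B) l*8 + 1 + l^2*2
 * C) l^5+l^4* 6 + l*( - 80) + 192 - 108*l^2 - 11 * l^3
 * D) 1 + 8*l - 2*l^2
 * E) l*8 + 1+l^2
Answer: B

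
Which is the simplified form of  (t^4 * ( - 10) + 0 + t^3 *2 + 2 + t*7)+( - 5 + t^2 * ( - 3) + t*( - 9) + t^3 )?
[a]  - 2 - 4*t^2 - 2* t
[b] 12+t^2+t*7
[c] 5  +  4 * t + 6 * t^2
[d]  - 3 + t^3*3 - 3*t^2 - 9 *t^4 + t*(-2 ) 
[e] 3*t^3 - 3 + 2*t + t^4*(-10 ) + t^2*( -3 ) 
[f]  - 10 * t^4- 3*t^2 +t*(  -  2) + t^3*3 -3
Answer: f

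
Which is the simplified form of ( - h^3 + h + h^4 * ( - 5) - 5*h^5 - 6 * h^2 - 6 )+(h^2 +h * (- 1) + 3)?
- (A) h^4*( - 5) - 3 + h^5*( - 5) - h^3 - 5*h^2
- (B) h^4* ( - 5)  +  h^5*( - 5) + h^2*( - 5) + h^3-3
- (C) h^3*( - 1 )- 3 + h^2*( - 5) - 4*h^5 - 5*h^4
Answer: A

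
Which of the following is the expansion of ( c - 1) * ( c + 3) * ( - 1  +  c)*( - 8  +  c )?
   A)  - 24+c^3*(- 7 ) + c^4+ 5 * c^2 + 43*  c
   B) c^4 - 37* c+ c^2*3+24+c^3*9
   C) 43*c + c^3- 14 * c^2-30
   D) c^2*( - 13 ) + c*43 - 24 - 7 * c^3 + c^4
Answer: D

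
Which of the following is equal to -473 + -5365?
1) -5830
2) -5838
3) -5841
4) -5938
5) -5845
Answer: 2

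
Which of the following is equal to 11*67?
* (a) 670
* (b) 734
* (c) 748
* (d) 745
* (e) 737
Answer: e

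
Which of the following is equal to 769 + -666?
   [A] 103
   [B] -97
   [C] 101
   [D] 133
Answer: A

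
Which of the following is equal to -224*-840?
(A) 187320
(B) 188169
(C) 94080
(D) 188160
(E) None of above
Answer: D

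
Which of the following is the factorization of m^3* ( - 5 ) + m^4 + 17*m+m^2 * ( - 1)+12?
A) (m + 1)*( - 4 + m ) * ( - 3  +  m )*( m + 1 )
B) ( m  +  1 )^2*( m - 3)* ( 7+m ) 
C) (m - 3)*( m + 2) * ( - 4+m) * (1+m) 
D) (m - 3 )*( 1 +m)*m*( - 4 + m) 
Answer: A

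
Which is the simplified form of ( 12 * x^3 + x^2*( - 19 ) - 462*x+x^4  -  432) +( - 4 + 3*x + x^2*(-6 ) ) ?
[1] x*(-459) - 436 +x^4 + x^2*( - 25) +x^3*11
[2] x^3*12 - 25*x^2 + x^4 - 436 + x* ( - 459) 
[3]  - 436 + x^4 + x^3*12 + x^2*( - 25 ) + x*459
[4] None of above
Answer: 2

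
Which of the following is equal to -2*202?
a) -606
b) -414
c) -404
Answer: c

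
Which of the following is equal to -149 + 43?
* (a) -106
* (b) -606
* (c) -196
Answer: a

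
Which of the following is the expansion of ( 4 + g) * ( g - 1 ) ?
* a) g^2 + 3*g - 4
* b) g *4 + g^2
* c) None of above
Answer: a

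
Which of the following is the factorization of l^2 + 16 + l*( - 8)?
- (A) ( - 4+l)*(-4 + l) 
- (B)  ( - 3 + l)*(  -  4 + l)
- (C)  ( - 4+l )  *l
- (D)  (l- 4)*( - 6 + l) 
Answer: A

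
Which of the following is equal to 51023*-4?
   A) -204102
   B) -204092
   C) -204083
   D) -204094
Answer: B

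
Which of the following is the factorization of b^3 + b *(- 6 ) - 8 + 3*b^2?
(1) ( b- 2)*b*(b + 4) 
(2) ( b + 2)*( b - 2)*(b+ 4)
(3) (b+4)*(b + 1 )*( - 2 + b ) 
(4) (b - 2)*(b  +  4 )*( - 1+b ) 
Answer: 3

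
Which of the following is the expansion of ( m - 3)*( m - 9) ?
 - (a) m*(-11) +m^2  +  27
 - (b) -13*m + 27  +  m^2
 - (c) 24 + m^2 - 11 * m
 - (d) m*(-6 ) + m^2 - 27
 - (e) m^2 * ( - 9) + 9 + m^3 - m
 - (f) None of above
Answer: f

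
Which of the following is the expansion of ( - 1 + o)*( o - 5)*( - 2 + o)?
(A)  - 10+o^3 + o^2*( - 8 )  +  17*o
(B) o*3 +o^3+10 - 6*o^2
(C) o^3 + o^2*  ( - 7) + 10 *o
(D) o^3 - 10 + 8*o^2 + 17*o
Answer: A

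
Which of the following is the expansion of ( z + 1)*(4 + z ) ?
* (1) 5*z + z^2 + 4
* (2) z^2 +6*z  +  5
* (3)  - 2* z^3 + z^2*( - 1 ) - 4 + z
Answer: 1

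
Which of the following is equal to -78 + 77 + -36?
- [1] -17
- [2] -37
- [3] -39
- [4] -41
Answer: 2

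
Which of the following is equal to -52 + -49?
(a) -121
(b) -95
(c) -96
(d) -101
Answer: d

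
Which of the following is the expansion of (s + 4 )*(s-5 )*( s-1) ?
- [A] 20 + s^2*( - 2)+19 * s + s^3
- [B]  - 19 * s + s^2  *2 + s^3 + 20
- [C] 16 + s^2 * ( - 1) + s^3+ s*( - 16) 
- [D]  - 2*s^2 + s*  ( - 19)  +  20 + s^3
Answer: D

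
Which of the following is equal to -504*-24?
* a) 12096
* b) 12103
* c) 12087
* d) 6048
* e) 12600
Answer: a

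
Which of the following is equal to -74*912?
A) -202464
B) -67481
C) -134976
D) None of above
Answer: D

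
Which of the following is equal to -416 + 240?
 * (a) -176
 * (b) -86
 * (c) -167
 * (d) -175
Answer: a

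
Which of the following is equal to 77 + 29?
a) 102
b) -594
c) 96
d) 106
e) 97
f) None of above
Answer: d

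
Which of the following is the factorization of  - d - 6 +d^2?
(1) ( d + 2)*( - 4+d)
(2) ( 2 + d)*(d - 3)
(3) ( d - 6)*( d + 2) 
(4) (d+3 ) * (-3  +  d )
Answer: 2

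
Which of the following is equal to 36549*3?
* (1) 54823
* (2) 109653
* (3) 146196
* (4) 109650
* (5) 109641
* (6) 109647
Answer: 6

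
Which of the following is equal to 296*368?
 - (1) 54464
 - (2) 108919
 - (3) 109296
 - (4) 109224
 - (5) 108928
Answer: 5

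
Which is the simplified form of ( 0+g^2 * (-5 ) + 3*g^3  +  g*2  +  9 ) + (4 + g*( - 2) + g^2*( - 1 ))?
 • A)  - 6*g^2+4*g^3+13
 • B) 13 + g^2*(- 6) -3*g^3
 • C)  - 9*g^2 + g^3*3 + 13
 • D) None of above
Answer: D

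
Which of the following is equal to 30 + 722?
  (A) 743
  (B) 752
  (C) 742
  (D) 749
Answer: B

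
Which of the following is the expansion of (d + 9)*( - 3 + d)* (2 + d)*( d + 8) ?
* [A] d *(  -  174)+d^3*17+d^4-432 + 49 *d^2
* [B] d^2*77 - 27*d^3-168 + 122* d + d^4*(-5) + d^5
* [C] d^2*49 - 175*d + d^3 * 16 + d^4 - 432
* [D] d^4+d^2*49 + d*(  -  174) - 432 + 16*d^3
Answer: D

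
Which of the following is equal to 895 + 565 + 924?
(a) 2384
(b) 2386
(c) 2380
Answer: a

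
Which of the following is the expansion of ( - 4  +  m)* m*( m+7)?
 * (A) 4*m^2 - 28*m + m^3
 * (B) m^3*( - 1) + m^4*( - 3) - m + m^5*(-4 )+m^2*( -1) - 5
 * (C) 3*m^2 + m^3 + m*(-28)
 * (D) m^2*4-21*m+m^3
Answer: C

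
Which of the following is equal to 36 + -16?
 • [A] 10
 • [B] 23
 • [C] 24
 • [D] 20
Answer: D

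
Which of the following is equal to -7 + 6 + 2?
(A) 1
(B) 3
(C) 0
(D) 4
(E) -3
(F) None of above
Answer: A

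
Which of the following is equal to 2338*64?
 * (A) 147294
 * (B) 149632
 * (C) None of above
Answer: B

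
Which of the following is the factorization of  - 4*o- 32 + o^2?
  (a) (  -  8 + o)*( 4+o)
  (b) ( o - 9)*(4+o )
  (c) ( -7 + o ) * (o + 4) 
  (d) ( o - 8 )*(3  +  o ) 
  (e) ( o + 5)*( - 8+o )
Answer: a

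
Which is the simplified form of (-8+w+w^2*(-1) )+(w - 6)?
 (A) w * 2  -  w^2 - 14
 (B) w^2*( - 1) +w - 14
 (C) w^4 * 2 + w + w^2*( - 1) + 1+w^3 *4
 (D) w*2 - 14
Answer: A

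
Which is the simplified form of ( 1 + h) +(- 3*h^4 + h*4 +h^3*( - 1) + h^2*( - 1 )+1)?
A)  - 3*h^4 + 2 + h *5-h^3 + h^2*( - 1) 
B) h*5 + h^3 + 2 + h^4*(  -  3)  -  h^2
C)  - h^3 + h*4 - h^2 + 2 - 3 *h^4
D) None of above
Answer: A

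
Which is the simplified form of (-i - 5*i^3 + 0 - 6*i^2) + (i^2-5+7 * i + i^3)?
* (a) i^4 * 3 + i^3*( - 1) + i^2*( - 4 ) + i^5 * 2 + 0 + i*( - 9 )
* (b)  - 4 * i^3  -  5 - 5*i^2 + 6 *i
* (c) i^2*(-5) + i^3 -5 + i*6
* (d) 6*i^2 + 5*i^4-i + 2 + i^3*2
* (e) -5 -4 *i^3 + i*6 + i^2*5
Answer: b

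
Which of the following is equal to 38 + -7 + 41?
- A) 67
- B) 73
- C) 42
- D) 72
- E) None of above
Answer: D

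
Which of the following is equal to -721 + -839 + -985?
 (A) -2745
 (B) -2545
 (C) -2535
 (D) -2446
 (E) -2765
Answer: B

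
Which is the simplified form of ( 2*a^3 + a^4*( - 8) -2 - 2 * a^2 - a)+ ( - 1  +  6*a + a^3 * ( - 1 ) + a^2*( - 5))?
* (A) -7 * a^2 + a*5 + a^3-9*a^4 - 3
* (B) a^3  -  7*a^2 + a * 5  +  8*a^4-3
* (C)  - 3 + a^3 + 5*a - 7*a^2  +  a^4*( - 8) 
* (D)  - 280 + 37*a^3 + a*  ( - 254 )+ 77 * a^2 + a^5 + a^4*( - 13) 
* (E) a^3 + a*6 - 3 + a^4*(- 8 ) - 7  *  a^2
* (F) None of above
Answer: C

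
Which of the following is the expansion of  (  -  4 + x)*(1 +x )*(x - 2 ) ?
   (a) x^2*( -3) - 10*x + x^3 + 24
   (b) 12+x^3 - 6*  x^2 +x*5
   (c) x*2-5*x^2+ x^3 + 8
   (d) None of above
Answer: c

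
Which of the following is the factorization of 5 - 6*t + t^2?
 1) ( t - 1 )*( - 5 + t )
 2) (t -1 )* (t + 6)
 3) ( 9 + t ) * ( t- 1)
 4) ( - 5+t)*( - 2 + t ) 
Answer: 1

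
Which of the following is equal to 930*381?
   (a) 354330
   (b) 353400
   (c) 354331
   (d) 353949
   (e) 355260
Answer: a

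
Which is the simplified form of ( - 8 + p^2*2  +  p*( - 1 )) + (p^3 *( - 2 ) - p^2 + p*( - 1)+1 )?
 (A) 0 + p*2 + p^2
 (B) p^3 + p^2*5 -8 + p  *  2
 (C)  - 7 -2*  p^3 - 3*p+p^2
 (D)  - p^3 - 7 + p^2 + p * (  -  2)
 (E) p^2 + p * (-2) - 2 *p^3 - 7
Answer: E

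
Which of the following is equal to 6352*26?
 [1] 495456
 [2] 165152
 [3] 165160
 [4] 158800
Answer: 2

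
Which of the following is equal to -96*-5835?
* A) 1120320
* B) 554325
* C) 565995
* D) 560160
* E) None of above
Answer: D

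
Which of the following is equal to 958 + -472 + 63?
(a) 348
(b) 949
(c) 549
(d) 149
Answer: c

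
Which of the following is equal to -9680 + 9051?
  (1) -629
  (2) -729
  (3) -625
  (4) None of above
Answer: 1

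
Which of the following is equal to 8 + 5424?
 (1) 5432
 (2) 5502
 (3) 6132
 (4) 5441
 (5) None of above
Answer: 1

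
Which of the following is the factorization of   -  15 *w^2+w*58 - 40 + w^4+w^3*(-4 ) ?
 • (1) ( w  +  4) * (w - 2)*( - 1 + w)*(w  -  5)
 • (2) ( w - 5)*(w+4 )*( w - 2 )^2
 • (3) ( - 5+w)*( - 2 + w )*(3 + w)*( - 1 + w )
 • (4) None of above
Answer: 1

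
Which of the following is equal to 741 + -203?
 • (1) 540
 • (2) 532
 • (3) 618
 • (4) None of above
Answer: 4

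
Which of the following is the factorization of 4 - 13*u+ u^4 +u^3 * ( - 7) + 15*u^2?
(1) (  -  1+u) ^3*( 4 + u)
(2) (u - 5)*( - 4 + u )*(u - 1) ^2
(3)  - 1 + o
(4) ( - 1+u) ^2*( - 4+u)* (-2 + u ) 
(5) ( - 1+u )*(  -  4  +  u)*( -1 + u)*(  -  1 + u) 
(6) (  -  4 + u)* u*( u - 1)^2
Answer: 5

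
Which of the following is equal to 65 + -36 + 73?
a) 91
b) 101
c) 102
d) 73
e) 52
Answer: c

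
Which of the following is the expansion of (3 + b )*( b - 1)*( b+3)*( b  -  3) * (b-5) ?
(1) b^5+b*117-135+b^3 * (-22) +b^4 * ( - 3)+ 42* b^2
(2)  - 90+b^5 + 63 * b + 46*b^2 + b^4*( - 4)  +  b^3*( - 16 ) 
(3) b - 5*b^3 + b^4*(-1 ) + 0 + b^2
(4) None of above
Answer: 1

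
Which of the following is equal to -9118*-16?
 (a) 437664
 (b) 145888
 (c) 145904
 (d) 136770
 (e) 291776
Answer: b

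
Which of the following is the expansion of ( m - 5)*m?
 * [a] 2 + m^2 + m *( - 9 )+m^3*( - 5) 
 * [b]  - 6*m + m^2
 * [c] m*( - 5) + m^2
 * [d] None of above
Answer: c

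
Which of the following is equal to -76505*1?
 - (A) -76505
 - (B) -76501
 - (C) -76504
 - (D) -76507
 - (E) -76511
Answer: A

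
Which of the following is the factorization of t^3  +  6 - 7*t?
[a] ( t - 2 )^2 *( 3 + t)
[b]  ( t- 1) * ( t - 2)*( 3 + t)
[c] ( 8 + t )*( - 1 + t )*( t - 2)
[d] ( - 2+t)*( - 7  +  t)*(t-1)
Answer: b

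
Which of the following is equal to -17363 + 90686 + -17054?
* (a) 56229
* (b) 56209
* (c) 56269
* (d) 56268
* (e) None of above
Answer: c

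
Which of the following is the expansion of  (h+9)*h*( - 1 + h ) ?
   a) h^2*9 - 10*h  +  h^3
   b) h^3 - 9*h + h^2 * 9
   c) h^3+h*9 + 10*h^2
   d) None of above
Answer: d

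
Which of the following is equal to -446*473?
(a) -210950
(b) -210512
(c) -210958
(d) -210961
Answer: c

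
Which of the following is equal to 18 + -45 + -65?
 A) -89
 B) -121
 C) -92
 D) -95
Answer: C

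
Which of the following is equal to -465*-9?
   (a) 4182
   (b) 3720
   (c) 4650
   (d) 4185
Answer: d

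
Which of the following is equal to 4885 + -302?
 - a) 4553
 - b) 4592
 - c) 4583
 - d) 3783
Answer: c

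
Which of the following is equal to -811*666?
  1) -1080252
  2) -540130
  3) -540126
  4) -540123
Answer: 3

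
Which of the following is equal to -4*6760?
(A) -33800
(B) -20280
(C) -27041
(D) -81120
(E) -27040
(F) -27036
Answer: E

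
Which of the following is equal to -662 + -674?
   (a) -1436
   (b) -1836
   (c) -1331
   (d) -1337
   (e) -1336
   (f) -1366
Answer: e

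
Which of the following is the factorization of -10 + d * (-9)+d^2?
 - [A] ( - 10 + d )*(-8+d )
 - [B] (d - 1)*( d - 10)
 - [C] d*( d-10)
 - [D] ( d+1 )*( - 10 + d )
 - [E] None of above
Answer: D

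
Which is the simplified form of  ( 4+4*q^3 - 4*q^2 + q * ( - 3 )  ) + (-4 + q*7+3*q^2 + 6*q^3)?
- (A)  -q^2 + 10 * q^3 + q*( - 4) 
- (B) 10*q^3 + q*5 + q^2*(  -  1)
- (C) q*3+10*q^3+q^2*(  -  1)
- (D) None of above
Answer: D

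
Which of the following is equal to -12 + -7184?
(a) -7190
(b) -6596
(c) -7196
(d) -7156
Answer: c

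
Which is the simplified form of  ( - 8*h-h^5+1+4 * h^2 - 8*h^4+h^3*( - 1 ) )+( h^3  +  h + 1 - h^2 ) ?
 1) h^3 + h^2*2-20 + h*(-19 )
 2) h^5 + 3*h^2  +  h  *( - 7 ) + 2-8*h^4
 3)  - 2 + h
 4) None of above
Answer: 4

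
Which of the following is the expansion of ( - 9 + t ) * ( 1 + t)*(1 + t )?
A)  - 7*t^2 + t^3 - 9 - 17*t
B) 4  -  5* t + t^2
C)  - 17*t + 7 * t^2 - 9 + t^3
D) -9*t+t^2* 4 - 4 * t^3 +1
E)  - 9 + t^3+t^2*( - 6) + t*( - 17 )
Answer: A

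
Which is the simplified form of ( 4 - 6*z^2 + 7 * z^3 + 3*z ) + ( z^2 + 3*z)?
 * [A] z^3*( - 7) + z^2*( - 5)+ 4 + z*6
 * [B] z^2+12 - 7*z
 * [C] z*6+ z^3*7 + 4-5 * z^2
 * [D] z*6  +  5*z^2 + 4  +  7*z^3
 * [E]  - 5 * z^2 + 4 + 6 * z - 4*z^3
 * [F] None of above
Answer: C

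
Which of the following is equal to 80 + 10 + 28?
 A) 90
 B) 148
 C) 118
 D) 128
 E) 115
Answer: C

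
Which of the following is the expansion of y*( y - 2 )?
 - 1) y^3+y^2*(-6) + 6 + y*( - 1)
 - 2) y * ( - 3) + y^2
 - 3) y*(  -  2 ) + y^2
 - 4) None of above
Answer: 3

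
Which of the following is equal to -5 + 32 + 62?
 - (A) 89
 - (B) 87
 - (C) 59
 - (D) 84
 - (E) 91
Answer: A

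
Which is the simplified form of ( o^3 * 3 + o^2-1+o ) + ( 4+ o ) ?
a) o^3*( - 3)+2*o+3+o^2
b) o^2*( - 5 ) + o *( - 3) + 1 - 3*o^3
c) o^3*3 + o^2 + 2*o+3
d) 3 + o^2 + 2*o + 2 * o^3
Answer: c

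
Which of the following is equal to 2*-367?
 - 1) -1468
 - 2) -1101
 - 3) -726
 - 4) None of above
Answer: 4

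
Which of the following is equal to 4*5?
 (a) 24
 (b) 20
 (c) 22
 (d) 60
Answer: b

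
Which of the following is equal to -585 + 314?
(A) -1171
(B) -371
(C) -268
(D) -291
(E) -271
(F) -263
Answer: E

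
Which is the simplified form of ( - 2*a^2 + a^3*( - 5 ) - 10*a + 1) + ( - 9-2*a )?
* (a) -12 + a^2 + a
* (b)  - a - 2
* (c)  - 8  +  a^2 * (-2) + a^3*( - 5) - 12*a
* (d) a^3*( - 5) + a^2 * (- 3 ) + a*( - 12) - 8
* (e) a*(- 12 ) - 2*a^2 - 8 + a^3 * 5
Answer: c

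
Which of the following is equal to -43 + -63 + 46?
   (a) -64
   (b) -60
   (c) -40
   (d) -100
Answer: b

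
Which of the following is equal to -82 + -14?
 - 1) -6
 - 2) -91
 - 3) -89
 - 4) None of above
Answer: 4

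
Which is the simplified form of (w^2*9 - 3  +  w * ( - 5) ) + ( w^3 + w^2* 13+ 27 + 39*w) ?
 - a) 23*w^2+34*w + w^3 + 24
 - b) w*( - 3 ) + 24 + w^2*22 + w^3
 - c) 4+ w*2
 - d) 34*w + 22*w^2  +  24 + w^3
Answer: d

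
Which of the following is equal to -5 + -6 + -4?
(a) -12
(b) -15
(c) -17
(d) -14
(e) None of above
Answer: b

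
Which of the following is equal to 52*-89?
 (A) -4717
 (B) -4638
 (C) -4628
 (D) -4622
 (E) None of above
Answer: C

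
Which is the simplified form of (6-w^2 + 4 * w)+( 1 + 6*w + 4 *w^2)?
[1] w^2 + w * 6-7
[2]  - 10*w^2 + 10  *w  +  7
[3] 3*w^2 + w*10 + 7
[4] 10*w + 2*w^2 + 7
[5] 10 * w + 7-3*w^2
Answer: 3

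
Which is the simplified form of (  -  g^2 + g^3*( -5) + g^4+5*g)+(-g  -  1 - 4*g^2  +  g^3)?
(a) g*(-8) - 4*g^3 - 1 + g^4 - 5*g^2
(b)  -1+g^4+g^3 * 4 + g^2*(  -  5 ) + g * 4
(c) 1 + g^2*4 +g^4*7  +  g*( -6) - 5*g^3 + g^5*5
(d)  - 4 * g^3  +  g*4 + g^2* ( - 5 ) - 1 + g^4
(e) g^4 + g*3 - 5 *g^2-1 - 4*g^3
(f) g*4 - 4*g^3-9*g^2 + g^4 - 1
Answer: d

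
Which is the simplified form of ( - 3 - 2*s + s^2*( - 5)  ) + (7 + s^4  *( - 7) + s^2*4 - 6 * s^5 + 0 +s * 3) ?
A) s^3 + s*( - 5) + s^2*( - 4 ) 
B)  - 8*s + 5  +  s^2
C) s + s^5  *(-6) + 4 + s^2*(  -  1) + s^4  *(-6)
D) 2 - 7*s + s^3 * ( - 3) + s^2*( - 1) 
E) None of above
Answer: E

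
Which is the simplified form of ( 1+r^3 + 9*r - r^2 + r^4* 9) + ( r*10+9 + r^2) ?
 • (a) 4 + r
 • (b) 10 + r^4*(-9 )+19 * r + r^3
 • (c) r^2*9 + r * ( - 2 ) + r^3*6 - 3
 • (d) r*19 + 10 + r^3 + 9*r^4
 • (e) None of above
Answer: d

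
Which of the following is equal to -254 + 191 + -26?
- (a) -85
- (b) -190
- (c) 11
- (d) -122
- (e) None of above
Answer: e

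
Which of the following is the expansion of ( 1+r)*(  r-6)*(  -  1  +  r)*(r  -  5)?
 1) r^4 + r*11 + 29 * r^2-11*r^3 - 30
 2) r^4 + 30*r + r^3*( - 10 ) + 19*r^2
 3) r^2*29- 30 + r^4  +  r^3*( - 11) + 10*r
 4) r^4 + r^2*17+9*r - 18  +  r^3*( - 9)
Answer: 1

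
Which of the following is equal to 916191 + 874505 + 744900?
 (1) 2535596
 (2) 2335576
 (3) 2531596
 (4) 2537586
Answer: 1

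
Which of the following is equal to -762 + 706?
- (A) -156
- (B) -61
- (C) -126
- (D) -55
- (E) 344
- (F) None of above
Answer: F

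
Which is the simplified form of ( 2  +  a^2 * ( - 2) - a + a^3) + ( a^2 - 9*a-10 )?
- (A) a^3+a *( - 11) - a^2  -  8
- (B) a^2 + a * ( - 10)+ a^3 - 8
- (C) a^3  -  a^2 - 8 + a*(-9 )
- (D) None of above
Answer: D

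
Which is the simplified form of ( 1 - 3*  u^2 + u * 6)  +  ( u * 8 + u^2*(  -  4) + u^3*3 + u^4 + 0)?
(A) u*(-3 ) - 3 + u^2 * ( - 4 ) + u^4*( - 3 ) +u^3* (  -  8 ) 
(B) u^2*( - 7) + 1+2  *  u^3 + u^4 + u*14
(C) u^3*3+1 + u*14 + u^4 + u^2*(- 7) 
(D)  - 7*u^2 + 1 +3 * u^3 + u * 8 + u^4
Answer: C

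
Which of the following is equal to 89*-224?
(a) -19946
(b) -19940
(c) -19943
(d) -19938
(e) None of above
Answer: e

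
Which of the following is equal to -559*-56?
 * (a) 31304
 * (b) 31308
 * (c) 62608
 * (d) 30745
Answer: a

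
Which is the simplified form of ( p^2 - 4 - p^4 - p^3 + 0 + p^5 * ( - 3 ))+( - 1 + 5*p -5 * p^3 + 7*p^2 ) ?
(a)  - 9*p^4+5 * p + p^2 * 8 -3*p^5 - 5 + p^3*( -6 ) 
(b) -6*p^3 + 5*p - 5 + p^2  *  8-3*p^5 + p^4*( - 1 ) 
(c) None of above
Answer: b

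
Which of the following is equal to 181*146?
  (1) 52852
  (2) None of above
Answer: 2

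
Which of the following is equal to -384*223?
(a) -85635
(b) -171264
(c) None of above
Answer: c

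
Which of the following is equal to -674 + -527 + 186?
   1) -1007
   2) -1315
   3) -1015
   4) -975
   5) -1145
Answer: 3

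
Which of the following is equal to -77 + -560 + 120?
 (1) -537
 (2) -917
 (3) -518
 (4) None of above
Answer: 4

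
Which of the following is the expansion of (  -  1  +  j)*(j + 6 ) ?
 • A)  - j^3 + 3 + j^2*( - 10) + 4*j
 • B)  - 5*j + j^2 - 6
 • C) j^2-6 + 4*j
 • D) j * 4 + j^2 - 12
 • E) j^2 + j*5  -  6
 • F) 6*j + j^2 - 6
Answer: E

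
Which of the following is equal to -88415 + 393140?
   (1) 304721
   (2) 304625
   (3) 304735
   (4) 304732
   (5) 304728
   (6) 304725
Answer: 6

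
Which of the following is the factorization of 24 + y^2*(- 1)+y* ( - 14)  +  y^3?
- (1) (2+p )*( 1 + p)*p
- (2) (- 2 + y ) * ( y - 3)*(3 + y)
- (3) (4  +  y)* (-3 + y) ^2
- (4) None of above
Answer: 4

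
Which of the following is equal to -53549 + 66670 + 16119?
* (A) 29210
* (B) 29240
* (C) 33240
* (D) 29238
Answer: B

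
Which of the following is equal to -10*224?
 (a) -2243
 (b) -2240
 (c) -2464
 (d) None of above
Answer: b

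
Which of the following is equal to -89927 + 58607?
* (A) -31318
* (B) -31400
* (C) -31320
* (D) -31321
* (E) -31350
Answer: C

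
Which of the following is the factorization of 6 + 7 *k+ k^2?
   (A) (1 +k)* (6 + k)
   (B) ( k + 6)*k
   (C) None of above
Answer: A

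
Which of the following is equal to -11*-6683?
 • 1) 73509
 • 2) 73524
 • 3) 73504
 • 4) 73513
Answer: 4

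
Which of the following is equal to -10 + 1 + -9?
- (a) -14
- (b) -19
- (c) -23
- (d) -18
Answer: d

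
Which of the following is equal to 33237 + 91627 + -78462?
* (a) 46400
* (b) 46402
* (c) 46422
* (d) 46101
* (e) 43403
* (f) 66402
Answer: b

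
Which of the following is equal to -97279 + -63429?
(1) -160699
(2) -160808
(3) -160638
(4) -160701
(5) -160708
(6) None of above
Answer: 5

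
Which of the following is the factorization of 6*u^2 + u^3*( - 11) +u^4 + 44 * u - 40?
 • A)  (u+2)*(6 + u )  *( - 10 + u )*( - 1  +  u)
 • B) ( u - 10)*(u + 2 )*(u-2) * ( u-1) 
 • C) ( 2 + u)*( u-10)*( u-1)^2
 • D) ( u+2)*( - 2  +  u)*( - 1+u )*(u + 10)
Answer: B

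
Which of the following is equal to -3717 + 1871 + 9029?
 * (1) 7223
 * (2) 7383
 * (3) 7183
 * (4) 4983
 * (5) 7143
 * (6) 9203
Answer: 3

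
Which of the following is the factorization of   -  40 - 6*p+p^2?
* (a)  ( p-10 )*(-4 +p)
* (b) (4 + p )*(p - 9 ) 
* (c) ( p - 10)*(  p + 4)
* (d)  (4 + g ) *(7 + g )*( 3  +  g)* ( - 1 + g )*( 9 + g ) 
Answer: c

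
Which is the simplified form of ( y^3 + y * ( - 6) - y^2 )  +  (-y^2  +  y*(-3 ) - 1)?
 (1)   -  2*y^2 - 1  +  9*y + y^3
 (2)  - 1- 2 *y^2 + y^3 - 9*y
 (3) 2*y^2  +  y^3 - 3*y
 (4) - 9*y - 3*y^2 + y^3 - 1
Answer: 2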